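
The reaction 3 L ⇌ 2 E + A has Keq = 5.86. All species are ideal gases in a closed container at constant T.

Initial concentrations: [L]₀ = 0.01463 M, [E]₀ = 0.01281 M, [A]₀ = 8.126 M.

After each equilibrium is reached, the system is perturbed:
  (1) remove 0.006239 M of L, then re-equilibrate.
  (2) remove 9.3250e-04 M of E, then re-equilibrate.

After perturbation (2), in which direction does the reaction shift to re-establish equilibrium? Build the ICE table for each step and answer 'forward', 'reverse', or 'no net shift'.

Direction: forward

Q₀ = 425.8 vs Keq = 5.86 ⇒ Q>K, reverse
Step 1:
                   L          E          A
  I          0.01463    0.01281      8.126
  C          0.01328   -0.00885  -0.004425
  E          0.02791    0.00396      8.122
  solve Keq expr → x = -0.004425; check Q = 5.86
Then remove 0.006239 M of L.
Step 2:
                   L          E          A
  I          0.02167    0.00396      8.122
  C         0.001459 -9.7247e-04 -4.8623e-04
  E          0.02313   0.002987      8.121
  solve Keq expr → x = -4.8623e-04; check Q = 5.86
Then remove 9.3250e-04 M of E.
Step 3:
                   L          E          A
  I          0.02313   0.002055      8.121
  C        -0.001087 7.2439e-04 3.6219e-04
  E          0.02204   0.002779      8.121
  solve Keq expr → x = 3.6219e-04; check Q = 5.86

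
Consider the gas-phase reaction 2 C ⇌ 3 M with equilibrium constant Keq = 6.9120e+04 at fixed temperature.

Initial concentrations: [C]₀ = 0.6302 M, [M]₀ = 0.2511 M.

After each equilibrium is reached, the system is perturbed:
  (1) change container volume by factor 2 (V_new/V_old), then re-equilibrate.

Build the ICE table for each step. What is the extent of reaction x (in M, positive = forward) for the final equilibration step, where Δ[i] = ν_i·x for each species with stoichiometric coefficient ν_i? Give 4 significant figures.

x = 3.5873e-04 M

Q₀ = 0.03986 vs Keq = 6.9120e+04 ⇒ Q<K, forward
Step 1:
                  C         M
  init       0.6302    0.2511
  Δ         -0.6253    0.9379
  eq       0.004931     1.189
  solve Keq expr → x = 0.3126; check Q = 6.9120e+04
Then change container volume by factor 2 (V_new/V_old).
Step 2:
                  C         M
  init     0.002466    0.5945
  Δ       -7.1745e-04  0.001076
  eq       0.001748    0.5956
  solve Keq expr → x = 3.5873e-04; check Q = 6.9120e+04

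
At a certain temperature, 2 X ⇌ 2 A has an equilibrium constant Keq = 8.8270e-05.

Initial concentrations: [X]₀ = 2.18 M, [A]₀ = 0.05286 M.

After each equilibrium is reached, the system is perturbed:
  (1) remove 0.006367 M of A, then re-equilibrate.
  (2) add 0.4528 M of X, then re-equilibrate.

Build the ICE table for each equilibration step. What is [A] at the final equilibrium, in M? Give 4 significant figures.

Q₀ = 5.8795e-04 vs Keq = 8.8270e-05 ⇒ Q>K, reverse
Step 1:
                  X         A
  init         2.18   0.05286
  Δ         0.03208  -0.03208
  eq          2.212   0.02078
  solve Keq expr → x = -0.01604; check Q = 8.8270e-05
Then remove 0.006367 M of A.
Step 2:
                  X         A
  init        2.212   0.01442
  Δ       -0.006308  0.006308
  eq          2.206   0.02072
  solve Keq expr → x = 0.003154; check Q = 8.8270e-05
Then add 0.4528 M of X.
Step 3:
                  X         A
  init        2.659   0.02072
  Δ       -0.004215  0.004215
  eq          2.654   0.02494
  solve Keq expr → x = 0.002107; check Q = 8.8270e-05

[A]_eq = 0.02494 M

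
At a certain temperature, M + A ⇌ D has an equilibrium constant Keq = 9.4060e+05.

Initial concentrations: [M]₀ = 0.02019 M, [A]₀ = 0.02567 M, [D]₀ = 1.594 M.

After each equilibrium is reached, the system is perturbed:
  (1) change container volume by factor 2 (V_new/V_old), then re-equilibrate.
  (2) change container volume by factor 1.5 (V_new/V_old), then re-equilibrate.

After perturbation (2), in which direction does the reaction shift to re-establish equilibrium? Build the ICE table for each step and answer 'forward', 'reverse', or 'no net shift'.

Q₀ = 3076 vs Keq = 9.4060e+05 ⇒ Q<K, forward
Step 1:
                  M         A         D
  I         0.02019   0.02567     1.594
  C        -0.01989  -0.01989   0.01989
  E       2.9701e-04  0.005777     1.614
  solve Keq expr → x = 0.01989; check Q = 9.4060e+05
Then change container volume by factor 2 (V_new/V_old).
Step 2:
                  M         A         D
  I       1.4850e-04  0.002889    0.8069
  C       1.3518e-04 1.3518e-04 -1.3518e-04
  E       2.8368e-04  0.003024    0.8068
  solve Keq expr → x = -1.3518e-04; check Q = 9.4060e+05
Then change container volume by factor 1.5 (V_new/V_old).
Step 3:
                  M         A         D
  I       1.8912e-04  0.002016    0.5379
  C       8.3265e-05 8.3265e-05 -8.3265e-05
  E       2.7239e-04  0.002099    0.5378
  solve Keq expr → x = -8.3265e-05; check Q = 9.4060e+05

Direction: reverse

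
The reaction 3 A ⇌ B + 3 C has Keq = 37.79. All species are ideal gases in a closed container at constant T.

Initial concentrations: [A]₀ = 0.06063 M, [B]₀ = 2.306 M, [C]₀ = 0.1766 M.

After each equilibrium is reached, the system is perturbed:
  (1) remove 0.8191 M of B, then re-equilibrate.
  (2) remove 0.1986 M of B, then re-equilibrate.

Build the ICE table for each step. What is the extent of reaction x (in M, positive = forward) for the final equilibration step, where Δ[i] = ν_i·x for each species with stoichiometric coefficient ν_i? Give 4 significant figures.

Q₀ = 56.99 vs Keq = 37.79 ⇒ Q>K, reverse
Step 1:
                  A         B         C
  init      0.06063     2.306    0.1766
  Δ        0.006369 -0.002123 -0.006369
  eq          0.067     2.304    0.1702
  solve Keq expr → x = -0.002123; check Q = 37.79
Then remove 0.8191 M of B.
Step 2:
                  A         B         C
  init        0.067     1.485    0.1702
  Δ       -0.006789  0.002263  0.006789
  eq        0.06021     1.487     0.177
  solve Keq expr → x = 0.002263; check Q = 37.79
Then remove 0.1986 M of B.
Step 3:
                  A         B         C
  init      0.06021     1.288     0.177
  Δ       -0.002114 7.0452e-04  0.002114
  eq         0.0581     1.289    0.1791
  solve Keq expr → x = 7.0452e-04; check Q = 37.79

x = 7.0452e-04 M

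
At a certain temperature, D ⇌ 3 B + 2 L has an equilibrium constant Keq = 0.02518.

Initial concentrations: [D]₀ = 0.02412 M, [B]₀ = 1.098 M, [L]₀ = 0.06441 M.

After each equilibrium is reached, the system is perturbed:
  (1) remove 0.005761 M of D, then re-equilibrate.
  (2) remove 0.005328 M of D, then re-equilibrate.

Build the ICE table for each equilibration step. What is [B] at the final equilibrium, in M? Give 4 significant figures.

[B]_eq = 1.041 M

Q₀ = 0.2277 vs Keq = 0.02518 ⇒ Q>K, reverse
Step 1:
                  D         B         L
  Initial   0.02412     1.098   0.06441
  Change    0.01715  -0.05145   -0.0343
  Equil     0.04127     1.047   0.03011
  solve Keq expr → x = -0.01715; check Q = 0.02518
Then remove 0.005761 M of D.
Step 2:
                  D         B         L
  Initial   0.03551     1.047   0.03011
  Change  8.6775e-04 -0.002603 -0.001735
  Equil     0.03638     1.044   0.02837
  solve Keq expr → x = -8.6775e-04; check Q = 0.02518
Then remove 0.005328 M of D.
Step 3:
                  D         B         L
  Initial   0.03105     1.044   0.02837
  Change  8.5241e-04 -0.002557 -0.001705
  Equil      0.0319     1.041   0.02667
  solve Keq expr → x = -8.5241e-04; check Q = 0.02518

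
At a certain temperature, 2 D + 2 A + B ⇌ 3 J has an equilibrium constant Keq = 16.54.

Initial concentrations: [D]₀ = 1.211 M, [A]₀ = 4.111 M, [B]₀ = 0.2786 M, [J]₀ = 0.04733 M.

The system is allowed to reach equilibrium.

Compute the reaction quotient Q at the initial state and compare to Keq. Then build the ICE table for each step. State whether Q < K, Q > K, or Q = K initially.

Q₀ = 1.5355e-05 vs Keq = 16.54 ⇒ Q<K, forward
Step 1:
                   D          A          B          J
  I            1.211      4.111     0.2786    0.04733
  C          -0.5435    -0.5435    -0.2718     0.8153
  E           0.6675      3.567   0.006844     0.8626
  solve Keq expr → x = 0.2718; check Q = 16.54

Q₀ = 1.5355e-05; Q < K (proceeds forward)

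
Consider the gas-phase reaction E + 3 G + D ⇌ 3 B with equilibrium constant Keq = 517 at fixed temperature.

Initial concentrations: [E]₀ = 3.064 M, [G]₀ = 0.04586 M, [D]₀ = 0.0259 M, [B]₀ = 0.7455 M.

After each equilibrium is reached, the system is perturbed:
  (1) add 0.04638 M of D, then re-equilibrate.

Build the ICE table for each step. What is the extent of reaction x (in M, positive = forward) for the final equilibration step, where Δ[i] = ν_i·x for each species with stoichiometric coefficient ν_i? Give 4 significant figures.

Q₀ = 5.4132e+04 vs Keq = 517 ⇒ Q>K, reverse
Step 1:
                  E         G         D         B
  I           3.064   0.04586    0.0259    0.7455
  C         0.03237   0.09711   0.03237  -0.09711
  E           3.096     0.143   0.05827    0.6484
  solve Keq expr → x = -0.03237; check Q = 517
Then add 0.04638 M of D.
Step 2:
                  E         G         D         B
  I           3.096     0.143    0.1046    0.6484
  C       -0.006402  -0.01921 -0.006402   0.01921
  E            3.09    0.1238   0.09825    0.6676
  solve Keq expr → x = 0.006402; check Q = 517

x = 0.006402 M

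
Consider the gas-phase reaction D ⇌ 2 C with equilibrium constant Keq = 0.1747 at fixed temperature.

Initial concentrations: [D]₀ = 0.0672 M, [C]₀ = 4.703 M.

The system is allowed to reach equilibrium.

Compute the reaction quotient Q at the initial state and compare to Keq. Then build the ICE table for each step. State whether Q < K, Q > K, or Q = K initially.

Q₀ = 329.1 vs Keq = 0.1747 ⇒ Q>K, reverse
Step 1:
                  D         C
  init       0.0672     4.703
  Δ           2.048    -4.095
  eq          2.115    0.6078
  solve Keq expr → x = -2.048; check Q = 0.1747

Q₀ = 329.1; Q > K (proceeds reverse)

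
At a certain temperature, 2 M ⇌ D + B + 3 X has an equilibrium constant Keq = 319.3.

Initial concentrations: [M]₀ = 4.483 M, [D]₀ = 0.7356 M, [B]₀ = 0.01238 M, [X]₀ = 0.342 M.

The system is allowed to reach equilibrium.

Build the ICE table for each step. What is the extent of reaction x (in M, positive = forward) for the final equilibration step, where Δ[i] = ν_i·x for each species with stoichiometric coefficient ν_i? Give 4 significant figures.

x = 1.604 M

Q₀ = 1.8126e-05 vs Keq = 319.3 ⇒ Q<K, forward
Step 1:
                    M           D           B           X
  I             4.483      0.7356     0.01238       0.342
  C            -3.209       1.604       1.604       4.813
  E             1.274        2.34       1.617       5.155
  solve Keq expr → x = 1.604; check Q = 319.3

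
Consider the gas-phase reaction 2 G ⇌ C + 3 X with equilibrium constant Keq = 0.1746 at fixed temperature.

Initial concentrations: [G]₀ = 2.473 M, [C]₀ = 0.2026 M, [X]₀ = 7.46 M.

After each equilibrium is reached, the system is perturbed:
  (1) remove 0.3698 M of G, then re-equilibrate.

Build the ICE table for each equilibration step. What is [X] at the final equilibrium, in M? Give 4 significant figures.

Q₀ = 13.75 vs Keq = 0.1746 ⇒ Q>K, reverse
Step 1:
                    G           C           X
  init          2.473      0.2026        7.46
  Δ            0.3963     -0.1982     -0.5945
  eq            2.869    0.004442       6.866
  solve Keq expr → x = -0.1982; check Q = 0.1746
Then remove 0.3698 M of G.
Step 2:
                    G           C           X
  init            2.5    0.004442       6.866
  Δ          0.002122   -0.001061   -0.003182
  eq            2.502    0.003381       6.862
  solve Keq expr → x = -0.001061; check Q = 0.1746

[X]_eq = 6.862 M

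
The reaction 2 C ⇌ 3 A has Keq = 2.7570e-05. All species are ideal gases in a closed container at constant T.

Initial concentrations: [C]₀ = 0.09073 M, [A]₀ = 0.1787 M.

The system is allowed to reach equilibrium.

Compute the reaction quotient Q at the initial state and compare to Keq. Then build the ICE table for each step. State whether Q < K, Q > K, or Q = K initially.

Q₀ = 0.6932 vs Keq = 2.7570e-05 ⇒ Q>K, reverse
Step 1:
                    C           A
  I           0.09073      0.1787
  C            0.1122     -0.1683
  E            0.2029     0.01043
  solve Keq expr → x = -0.05609; check Q = 2.7570e-05

Q₀ = 0.6932; Q > K (proceeds reverse)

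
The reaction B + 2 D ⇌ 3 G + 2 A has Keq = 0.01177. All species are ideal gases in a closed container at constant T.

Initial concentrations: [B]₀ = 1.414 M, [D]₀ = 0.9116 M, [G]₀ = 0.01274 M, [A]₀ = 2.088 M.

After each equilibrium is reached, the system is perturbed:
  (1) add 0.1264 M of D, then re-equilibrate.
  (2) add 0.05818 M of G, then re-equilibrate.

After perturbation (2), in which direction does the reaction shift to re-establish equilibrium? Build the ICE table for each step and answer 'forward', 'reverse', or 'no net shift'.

Direction: reverse

Q₀ = 7.6720e-06 vs Keq = 0.01177 ⇒ Q<K, forward
Step 1:
                    B           D           G           A
  Initial       1.414      0.9116     0.01274       2.088
  Change     -0.04023    -0.08046      0.1207     0.08046
  Equil         1.374      0.8311      0.1334       2.168
  solve Keq expr → x = 0.04023; check Q = 0.01177
Then add 0.1264 M of D.
Step 2:
                    B           D           G           A
  Initial       1.374      0.9575      0.1334       2.168
  Change    -0.003967   -0.007934      0.0119    0.007934
  Equil          1.37      0.9496      0.1453       2.176
  solve Keq expr → x = 0.003967; check Q = 0.01177
Then add 0.05818 M of G.
Step 3:
                    B           D           G           A
  Initial        1.37      0.9496      0.2035       2.176
  Change      0.01746     0.03492    -0.05239    -0.03492
  Equil         1.387      0.9845      0.1511       2.141
  solve Keq expr → x = -0.01746; check Q = 0.01177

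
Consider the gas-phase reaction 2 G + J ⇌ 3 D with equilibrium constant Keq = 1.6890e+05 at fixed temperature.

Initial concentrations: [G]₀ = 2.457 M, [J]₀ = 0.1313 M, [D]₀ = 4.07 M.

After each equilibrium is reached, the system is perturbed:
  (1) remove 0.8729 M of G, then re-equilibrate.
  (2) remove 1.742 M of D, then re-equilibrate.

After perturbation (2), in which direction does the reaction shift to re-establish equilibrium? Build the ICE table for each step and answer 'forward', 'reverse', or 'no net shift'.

Q₀ = 85.06 vs Keq = 1.6890e+05 ⇒ Q<K, forward
Step 1:
                    G           J           D
  I             2.457      0.1313        4.07
  C           -0.2624     -0.1312      0.3936
  E             2.195  1.0932e-04       4.464
  solve Keq expr → x = 0.1312; check Q = 1.6890e+05
Then remove 0.8729 M of G.
Step 2:
                    G           J           D
  I             1.322  1.0932e-04       4.464
  C        3.8357e-04  1.9179e-04 -5.7536e-04
  E             1.322  3.0111e-04       4.463
  solve Keq expr → x = -1.9179e-04; check Q = 1.6890e+05
Then remove 1.742 M of D.
Step 3:
                    G           J           D
  I             1.322  3.0111e-04       2.721
  C       -4.6554e-04 -2.3277e-04  6.9830e-04
  E             1.322  6.8338e-05       2.722
  solve Keq expr → x = 2.3277e-04; check Q = 1.6890e+05

Direction: forward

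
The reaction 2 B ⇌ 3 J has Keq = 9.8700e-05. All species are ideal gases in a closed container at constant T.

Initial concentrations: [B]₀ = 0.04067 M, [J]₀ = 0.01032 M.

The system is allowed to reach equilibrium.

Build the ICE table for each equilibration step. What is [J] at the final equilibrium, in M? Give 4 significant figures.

Q₀ = 6.6449e-04 vs Keq = 9.8700e-05 ⇒ Q>K, reverse
Step 1:
                  B         J
  init      0.04067   0.01032
  Δ        0.003056 -0.004584
  eq        0.04373  0.005736
  solve Keq expr → x = -0.001528; check Q = 9.8700e-05

[J]_eq = 0.005736 M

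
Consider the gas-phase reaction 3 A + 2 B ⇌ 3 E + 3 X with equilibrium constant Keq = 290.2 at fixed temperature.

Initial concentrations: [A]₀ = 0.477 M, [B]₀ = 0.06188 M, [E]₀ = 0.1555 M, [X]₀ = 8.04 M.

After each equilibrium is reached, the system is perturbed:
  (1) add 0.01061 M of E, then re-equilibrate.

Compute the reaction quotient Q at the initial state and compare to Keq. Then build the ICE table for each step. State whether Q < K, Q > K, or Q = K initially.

Q₀ = 4702; Q > K (proceeds reverse)

Q₀ = 4702 vs Keq = 290.2 ⇒ Q>K, reverse
Step 1:
                  A         B         E         X
  init        0.477   0.06188    0.1555      8.04
  Δ         0.05896   0.03931  -0.05896  -0.05896
  eq          0.536    0.1012   0.09654     7.981
  solve Keq expr → x = -0.01965; check Q = 290.2
Then add 0.01061 M of E.
Step 2:
                  A         B         E         X
  init        0.536    0.1012    0.1072     7.981
  Δ        0.006554  0.004369 -0.006554 -0.006554
  eq         0.5425    0.1056    0.1006     7.974
  solve Keq expr → x = -0.002185; check Q = 290.2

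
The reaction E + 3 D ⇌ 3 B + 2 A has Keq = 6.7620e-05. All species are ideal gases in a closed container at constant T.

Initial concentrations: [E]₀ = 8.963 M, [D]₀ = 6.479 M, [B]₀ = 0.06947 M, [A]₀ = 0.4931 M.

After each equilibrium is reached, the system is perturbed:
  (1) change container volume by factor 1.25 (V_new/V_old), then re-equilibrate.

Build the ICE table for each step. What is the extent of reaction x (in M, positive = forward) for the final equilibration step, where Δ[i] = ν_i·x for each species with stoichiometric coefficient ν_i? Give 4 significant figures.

Q₀ = 3.3441e-08 vs Keq = 6.7620e-05 ⇒ Q<K, forward
Step 1:
                   E          D          B          A
  I            8.963      6.479    0.06947     0.4931
  C           -0.167    -0.5011     0.5011      0.334
  E            8.796      5.978     0.5705     0.8271
  solve Keq expr → x = 0.167; check Q = 6.7620e-05
Then change container volume by factor 1.25 (V_new/V_old).
Step 2:
                   E          D          B          A
  I            7.037      4.782     0.4564     0.6617
  C        -0.008202   -0.02461    0.02461     0.0164
  E            7.029      4.758      0.481     0.6781
  solve Keq expr → x = 0.008202; check Q = 6.7620e-05

x = 0.008202 M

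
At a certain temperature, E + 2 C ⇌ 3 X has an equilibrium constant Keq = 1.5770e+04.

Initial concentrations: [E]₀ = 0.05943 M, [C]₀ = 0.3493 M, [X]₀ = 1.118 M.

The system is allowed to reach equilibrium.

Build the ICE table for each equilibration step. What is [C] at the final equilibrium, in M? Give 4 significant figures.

[C]_eq = 0.2353 M

Q₀ = 192.7 vs Keq = 1.5770e+04 ⇒ Q<K, forward
Step 1:
                    E           C           X
  Initial     0.05943      0.3493       1.118
  Change     -0.05698      -0.114      0.1709
  Equil      0.002452      0.2353       1.289
  solve Keq expr → x = 0.05698; check Q = 1.5770e+04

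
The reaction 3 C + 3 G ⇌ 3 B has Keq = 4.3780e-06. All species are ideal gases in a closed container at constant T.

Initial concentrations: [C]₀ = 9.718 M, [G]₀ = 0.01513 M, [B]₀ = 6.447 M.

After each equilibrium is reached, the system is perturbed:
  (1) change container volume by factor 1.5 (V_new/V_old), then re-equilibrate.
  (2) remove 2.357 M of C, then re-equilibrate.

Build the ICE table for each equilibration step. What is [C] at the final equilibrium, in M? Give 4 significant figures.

Q₀ = 8.4300e+04 vs Keq = 4.3780e-06 ⇒ Q>K, reverse
Step 1:
                   C          G          B
  init         9.718    0.01513      6.447
  Δ            5.181      5.181     -5.181
  eq            14.9      5.196      1.266
  solve Keq expr → x = -1.727; check Q = 4.3780e-06
Then change container volume by factor 1.5 (V_new/V_old).
Step 2:
                   C          G          B
  init         9.932      3.464     0.8442
  Δ           0.2301     0.2301    -0.2301
  eq           10.16      3.694     0.6141
  solve Keq expr → x = -0.07671; check Q = 4.3780e-06
Then remove 2.357 M of C.
Step 3:
                   C          G          B
  init         7.806      3.694     0.6141
  Δ           0.1197     0.1197    -0.1197
  eq           7.925      3.814     0.4944
  solve Keq expr → x = -0.03989; check Q = 4.3780e-06

[C]_eq = 7.925 M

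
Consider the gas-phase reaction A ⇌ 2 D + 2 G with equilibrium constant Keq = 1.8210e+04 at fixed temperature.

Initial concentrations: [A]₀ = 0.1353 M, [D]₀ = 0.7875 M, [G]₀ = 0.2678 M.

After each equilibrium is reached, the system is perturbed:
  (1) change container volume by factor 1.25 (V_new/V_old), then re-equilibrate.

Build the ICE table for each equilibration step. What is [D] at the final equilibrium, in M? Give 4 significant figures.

Q₀ = 0.3287 vs Keq = 1.8210e+04 ⇒ Q<K, forward
Step 1:
                  A         D         G
  init       0.1353    0.7875    0.2678
  Δ         -0.1353    0.2706    0.2706
  eq      1.7818e-05     1.058    0.5384
  solve Keq expr → x = 0.1353; check Q = 1.8210e+04
Then change container volume by factor 1.25 (V_new/V_old).
Step 2:
                  A         D         G
  init    1.4255e-05    0.8465    0.4307
  Δ       -6.9556e-06 1.3911e-05 1.3911e-05
  eq      7.2991e-06    0.8465    0.4307
  solve Keq expr → x = 6.9556e-06; check Q = 1.8210e+04

[D]_eq = 0.8465 M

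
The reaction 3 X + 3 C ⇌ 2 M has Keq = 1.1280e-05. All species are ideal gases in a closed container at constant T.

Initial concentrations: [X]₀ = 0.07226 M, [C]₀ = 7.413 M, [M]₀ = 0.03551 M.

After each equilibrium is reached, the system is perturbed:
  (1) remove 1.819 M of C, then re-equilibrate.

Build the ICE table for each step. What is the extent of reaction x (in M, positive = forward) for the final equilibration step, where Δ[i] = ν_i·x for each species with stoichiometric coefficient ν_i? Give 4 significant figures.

Q₀ = 0.008204 vs Keq = 1.1280e-05 ⇒ Q>K, reverse
Step 1:
                   X          C          M
  I          0.07226      7.413    0.03551
  C          0.04893    0.04893   -0.03262
  E           0.1212      7.462   0.002888
  solve Keq expr → x = -0.01631; check Q = 1.1280e-05
Then remove 1.819 M of C.
Step 2:
                   X          C          M
  I           0.1212      5.643   0.002888
  C         0.001432   0.001432 -9.5439e-04
  E           0.1226      5.644   0.001934
  solve Keq expr → x = -4.7719e-04; check Q = 1.1280e-05

x = -4.7719e-04 M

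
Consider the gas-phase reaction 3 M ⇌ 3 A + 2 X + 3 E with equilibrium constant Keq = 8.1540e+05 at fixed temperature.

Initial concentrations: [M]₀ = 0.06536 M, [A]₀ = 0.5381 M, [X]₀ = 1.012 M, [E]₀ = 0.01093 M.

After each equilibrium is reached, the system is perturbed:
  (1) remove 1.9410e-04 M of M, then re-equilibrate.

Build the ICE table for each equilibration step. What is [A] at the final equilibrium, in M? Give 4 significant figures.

[A]_eq = 0.6028 M

Q₀ = 7.4623e-04 vs Keq = 8.1540e+05 ⇒ Q<K, forward
Step 1:
                   M          A          X          E
  I          0.06536     0.5381      1.012    0.01093
  C         -0.06485    0.06485    0.04324    0.06485
  E       5.0695e-04      0.603      1.055    0.07578
  solve Keq expr → x = 0.02162; check Q = 8.1540e+05
Then remove 1.9410e-04 M of M.
Step 2:
                   M          A          X          E
  I       3.1285e-04      0.603      1.055    0.07578
  C       1.9261e-04 -1.9261e-04 -1.2841e-04 -1.9261e-04
  E       5.0546e-04     0.6028      1.055    0.07559
  solve Keq expr → x = -6.4203e-05; check Q = 8.1540e+05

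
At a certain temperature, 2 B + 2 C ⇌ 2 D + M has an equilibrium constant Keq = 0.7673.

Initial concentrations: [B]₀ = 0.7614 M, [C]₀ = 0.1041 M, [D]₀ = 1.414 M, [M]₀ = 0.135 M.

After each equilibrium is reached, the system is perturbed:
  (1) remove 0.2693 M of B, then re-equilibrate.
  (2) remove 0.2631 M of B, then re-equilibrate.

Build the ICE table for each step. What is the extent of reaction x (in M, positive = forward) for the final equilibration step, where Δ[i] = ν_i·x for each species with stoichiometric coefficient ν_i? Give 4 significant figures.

x = -0.01267 M

Q₀ = 42.96 vs Keq = 0.7673 ⇒ Q>K, reverse
Step 1:
                    B           C           D           M
  I            0.7614      0.1041       1.414       0.135
  C            0.1899      0.1899     -0.1899    -0.09495
  E            0.9513       0.294       1.224     0.04005
  solve Keq expr → x = -0.09495; check Q = 0.7673
Then remove 0.2693 M of B.
Step 2:
                    B           C           D           M
  I             0.682       0.294       1.224     0.04005
  C           0.02552     0.02552    -0.02552    -0.01276
  E            0.7075      0.3195       1.199     0.02729
  solve Keq expr → x = -0.01276; check Q = 0.7673
Then remove 0.2631 M of B.
Step 3:
                    B           C           D           M
  I            0.4444      0.3195       1.199     0.02729
  C           0.02533     0.02533    -0.02533    -0.01267
  E            0.4697      0.3448       1.173     0.01463
  solve Keq expr → x = -0.01267; check Q = 0.7673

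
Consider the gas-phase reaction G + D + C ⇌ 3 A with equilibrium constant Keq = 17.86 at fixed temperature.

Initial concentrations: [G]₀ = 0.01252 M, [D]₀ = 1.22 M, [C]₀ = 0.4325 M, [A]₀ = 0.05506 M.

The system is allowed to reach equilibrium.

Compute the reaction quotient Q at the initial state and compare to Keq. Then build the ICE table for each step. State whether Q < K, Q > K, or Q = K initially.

Q₀ = 0.02527; Q < K (proceeds forward)

Q₀ = 0.02527 vs Keq = 17.86 ⇒ Q<K, forward
Step 1:
                    G           D           C           A
  init        0.01252        1.22      0.4325     0.05506
  Δ          -0.01243    -0.01243    -0.01243      0.0373
  eq       8.6962e-05       1.208      0.4201     0.09236
  solve Keq expr → x = 0.01243; check Q = 17.86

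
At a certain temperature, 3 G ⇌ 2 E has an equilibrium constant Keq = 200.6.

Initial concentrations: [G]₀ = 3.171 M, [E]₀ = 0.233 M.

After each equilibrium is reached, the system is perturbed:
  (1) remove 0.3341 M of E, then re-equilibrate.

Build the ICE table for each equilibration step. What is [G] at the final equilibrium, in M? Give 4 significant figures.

Q₀ = 0.001703 vs Keq = 200.6 ⇒ Q<K, forward
Step 1:
                  G         E
  Initial     3.171     0.233
  Change     -2.886     1.924
  Equil      0.2852     2.157
  solve Keq expr → x = 0.9619; check Q = 200.6
Then remove 0.3341 M of E.
Step 2:
                  G         E
  Initial    0.2852     1.823
  Change    -0.0285     0.019
  Equil      0.2567     1.842
  solve Keq expr → x = 0.009499; check Q = 200.6

[G]_eq = 0.2567 M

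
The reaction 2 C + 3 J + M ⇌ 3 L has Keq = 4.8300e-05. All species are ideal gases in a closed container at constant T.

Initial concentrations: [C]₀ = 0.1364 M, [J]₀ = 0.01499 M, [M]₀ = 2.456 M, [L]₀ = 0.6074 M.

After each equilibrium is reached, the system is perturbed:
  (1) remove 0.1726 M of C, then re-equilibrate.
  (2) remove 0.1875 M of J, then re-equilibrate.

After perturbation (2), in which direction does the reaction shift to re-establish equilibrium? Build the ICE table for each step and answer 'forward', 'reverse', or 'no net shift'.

Direction: reverse

Q₀ = 1.4560e+06 vs Keq = 4.8300e-05 ⇒ Q>K, reverse
Step 1:
                   C          J          M          L
  init        0.1364    0.01499      2.456     0.6074
  Δ           0.3917     0.5876     0.1959    -0.5876
  eq          0.5281     0.6025      2.652    0.01984
  solve Keq expr → x = -0.1959; check Q = 4.8300e-05
Then remove 0.1726 M of C.
Step 2:
                   C          J          M          L
  init        0.3555     0.6025      2.652    0.01984
  Δ         0.002936   0.004403   0.001468  -0.004403
  eq          0.3584     0.6069      2.653    0.01544
  solve Keq expr → x = -0.001468; check Q = 4.8300e-05
Then remove 0.1875 M of J.
Step 3:
                   C          J          M          L
  init        0.3584     0.4194      2.653    0.01544
  Δ          0.00306    0.00459    0.00153   -0.00459
  eq          0.3615      0.424      2.655    0.01085
  solve Keq expr → x = -0.00153; check Q = 4.8300e-05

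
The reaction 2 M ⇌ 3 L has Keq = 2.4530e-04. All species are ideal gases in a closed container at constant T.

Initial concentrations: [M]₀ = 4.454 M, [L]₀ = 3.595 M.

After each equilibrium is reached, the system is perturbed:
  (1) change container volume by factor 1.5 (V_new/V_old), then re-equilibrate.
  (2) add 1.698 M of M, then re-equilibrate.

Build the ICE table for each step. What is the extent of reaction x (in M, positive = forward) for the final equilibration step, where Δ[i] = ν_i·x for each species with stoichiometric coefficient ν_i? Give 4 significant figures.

Q₀ = 2.342 vs Keq = 2.4530e-04 ⇒ Q>K, reverse
Step 1:
                    M           L
  init          4.454       3.595
  Δ             2.248      -3.372
  eq            6.702      0.2225
  solve Keq expr → x = -1.124; check Q = 2.4530e-04
Then change container volume by factor 1.5 (V_new/V_old).
Step 2:
                    M           L
  init          4.468      0.1484
  Δ          -0.01407     0.02111
  eq            4.454      0.1695
  solve Keq expr → x = 0.007037; check Q = 2.4530e-04
Then add 1.698 M of M.
Step 3:
                    M           L
  init          6.152      0.1695
  Δ          -0.02674      0.0401
  eq            6.125      0.2096
  solve Keq expr → x = 0.01337; check Q = 2.4530e-04

x = 0.01337 M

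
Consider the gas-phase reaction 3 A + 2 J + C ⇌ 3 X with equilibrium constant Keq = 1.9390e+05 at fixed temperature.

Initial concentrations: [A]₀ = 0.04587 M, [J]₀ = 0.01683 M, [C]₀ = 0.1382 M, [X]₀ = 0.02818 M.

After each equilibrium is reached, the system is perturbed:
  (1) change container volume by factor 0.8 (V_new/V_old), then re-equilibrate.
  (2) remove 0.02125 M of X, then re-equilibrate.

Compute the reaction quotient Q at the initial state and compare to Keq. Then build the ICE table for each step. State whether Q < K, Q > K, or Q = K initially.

Q₀ = 5923 vs Keq = 1.9390e+05 ⇒ Q<K, forward
Step 1:
                  A         J         C         X
  I         0.04587   0.01683    0.1382   0.02818
  C        -0.01261 -0.008405 -0.004203   0.01261
  E         0.03326  0.008425     0.134   0.04079
  solve Keq expr → x = 0.004203; check Q = 1.9390e+05
Then change container volume by factor 0.8 (V_new/V_old).
Step 2:
                  A         J         C         X
  I         0.04158   0.01053    0.1675   0.05099
  C       -0.002466 -0.001644 -8.2189e-04  0.002466
  E         0.03911  0.008887    0.1667   0.05345
  solve Keq expr → x = 8.2189e-04; check Q = 1.9390e+05
Then remove 0.02125 M of X.
Step 3:
                  A         J         C         X
  I         0.03911  0.008887    0.1667    0.0322
  C       -0.004319 -0.002879  -0.00144  0.004319
  E         0.03479  0.006008    0.1652   0.03652
  solve Keq expr → x = 0.00144; check Q = 1.9390e+05

Q₀ = 5923; Q < K (proceeds forward)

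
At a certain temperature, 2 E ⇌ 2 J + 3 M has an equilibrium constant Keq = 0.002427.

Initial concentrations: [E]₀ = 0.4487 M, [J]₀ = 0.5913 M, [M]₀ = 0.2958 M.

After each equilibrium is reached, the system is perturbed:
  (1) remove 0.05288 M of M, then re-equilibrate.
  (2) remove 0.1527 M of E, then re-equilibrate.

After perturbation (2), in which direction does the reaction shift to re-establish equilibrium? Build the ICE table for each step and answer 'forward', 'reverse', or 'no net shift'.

Q₀ = 0.04495 vs Keq = 0.002427 ⇒ Q>K, reverse
Step 1:
                   E          J          M
  Initial     0.4487     0.5913     0.2958
  Change      0.1006    -0.1006    -0.1509
  Equil       0.5493     0.4907     0.1449
  solve Keq expr → x = -0.0503; check Q = 0.002427
Then remove 0.05288 M of M.
Step 2:
                   E          J          M
  Initial     0.5493     0.4907    0.09201
  Change    -0.02845    0.02845    0.04268
  Equil       0.5209     0.5191     0.1347
  solve Keq expr → x = 0.01423; check Q = 0.002427
Then remove 0.1527 M of E.
Step 3:
                   E          J          M
  Initial     0.3682     0.5191     0.1347
  Change     0.01514   -0.01514   -0.02271
  Equil       0.3833      0.504      0.112
  solve Keq expr → x = -0.007571; check Q = 0.002427

Direction: reverse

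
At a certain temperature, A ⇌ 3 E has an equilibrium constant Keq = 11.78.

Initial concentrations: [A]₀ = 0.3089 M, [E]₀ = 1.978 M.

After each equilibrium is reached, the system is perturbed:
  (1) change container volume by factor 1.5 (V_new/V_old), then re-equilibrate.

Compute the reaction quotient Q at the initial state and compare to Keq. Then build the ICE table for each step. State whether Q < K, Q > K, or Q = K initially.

Q₀ = 25.05 vs Keq = 11.78 ⇒ Q>K, reverse
Step 1:
                   A          E
  init        0.3089      1.978
  Δ          0.09753    -0.2926
  eq          0.4064      1.685
  solve Keq expr → x = -0.09753; check Q = 11.78
Then change container volume by factor 1.5 (V_new/V_old).
Step 2:
                   A          E
  init         0.271      1.124
  Δ         -0.06983     0.2095
  eq          0.2011      1.333
  solve Keq expr → x = 0.06983; check Q = 11.78

Q₀ = 25.05; Q > K (proceeds reverse)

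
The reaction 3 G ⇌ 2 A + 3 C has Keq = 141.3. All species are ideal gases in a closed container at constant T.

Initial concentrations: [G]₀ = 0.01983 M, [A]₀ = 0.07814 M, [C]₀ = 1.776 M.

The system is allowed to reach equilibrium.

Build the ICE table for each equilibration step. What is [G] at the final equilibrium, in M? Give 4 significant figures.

Q₀ = 4386 vs Keq = 141.3 ⇒ Q>K, reverse
Step 1:
                   G          A          C
  init       0.01983    0.07814      1.776
  Δ          0.03034   -0.02023   -0.03034
  eq         0.05017    0.05791      1.746
  solve Keq expr → x = -0.01011; check Q = 141.3

[G]_eq = 0.05017 M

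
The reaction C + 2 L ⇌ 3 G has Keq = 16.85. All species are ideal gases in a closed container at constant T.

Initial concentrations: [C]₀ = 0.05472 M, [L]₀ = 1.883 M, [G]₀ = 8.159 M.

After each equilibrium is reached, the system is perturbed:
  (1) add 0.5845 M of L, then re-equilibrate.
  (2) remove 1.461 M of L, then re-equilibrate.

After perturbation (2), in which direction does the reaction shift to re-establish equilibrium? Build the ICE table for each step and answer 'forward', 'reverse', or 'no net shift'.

Direction: reverse

Q₀ = 2799 vs Keq = 16.85 ⇒ Q>K, reverse
Step 1:
                    C           L           G
  Initial     0.05472       1.883       8.159
  Change        0.823       1.646      -2.469
  Equil        0.8778       3.529        5.69
  solve Keq expr → x = -0.823; check Q = 16.85
Then add 0.5845 M of L.
Step 2:
                    C           L           G
  Initial      0.8778       4.114        5.69
  Change     -0.08202      -0.164      0.2461
  Equil        0.7957        3.95       5.936
  solve Keq expr → x = 0.08202; check Q = 16.85
Then remove 1.461 M of L.
Step 3:
                    C           L           G
  Initial      0.7957       2.489       5.936
  Change       0.2201      0.4402     -0.6604
  Equil         1.016       2.929       5.276
  solve Keq expr → x = -0.2201; check Q = 16.85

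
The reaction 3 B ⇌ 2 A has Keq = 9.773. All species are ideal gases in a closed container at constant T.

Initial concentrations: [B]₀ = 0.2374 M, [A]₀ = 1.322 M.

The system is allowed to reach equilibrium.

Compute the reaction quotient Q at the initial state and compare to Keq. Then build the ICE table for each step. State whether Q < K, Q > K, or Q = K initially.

Q₀ = 130.6; Q > K (proceeds reverse)

Q₀ = 130.6 vs Keq = 9.773 ⇒ Q>K, reverse
Step 1:
                    B           A
  init         0.2374       1.322
  Δ             0.273      -0.182
  eq           0.5104        1.14
  solve Keq expr → x = -0.09101; check Q = 9.773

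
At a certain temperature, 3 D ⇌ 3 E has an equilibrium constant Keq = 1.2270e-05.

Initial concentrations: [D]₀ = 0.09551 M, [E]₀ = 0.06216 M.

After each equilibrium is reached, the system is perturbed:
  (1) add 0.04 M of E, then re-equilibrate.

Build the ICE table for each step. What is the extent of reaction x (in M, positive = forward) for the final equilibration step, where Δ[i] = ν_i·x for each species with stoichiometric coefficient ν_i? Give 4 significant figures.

Q₀ = 0.2757 vs Keq = 1.2270e-05 ⇒ Q>K, reverse
Step 1:
                   D          E
  I          0.09551    0.06216
  C          0.05861   -0.05861
  E           0.1541   0.003555
  solve Keq expr → x = -0.01954; check Q = 1.2270e-05
Then add 0.04 M of E.
Step 2:
                   D          E
  I           0.1541    0.04355
  C           0.0391    -0.0391
  E           0.1932   0.004456
  solve Keq expr → x = -0.01303; check Q = 1.2270e-05

x = -0.01303 M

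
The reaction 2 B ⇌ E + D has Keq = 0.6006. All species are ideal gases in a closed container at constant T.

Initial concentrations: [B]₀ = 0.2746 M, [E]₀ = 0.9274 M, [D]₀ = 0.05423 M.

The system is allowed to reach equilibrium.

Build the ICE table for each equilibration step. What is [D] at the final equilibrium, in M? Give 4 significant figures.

Q₀ = 0.667 vs Keq = 0.6006 ⇒ Q>K, reverse
Step 1:
                  B         E         D
  Initial    0.2746    0.9274   0.05423
  Change   0.006082 -0.003041 -0.003041
  Equil      0.2807    0.9244   0.05119
  solve Keq expr → x = -0.003041; check Q = 0.6006

[D]_eq = 0.05119 M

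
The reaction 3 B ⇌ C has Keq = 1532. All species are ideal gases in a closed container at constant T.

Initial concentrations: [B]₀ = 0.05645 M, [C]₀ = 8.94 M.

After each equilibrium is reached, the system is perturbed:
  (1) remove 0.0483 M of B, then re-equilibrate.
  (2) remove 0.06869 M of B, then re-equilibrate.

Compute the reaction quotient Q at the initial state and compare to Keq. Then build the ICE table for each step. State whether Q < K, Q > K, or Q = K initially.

Q₀ = 4.9699e+04 vs Keq = 1532 ⇒ Q>K, reverse
Step 1:
                  B         C
  I         0.05645      8.94
  C          0.1233   -0.0411
  E          0.1798     8.899
  solve Keq expr → x = -0.0411; check Q = 1532
Then remove 0.0483 M of B.
Step 2:
                  B         C
  I          0.1315     8.899
  C         0.04819  -0.01606
  E          0.1797     8.883
  solve Keq expr → x = -0.01606; check Q = 1532
Then remove 0.06869 M of B.
Step 3:
                  B         C
  I           0.111     8.883
  C         0.06854  -0.02285
  E          0.1795      8.86
  solve Keq expr → x = -0.02285; check Q = 1532

Q₀ = 4.9699e+04; Q > K (proceeds reverse)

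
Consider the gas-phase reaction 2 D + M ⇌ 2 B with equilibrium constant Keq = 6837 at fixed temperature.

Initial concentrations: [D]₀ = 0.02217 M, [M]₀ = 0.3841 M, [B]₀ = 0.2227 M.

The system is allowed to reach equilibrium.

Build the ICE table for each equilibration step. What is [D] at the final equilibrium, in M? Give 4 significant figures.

[D]_eq = 0.00474 M

Q₀ = 262.7 vs Keq = 6837 ⇒ Q<K, forward
Step 1:
                   D          M          B
  Initial    0.02217     0.3841     0.2227
  Change    -0.01743  -0.008715    0.01743
  Equil      0.00474     0.3754     0.2401
  solve Keq expr → x = 0.008715; check Q = 6837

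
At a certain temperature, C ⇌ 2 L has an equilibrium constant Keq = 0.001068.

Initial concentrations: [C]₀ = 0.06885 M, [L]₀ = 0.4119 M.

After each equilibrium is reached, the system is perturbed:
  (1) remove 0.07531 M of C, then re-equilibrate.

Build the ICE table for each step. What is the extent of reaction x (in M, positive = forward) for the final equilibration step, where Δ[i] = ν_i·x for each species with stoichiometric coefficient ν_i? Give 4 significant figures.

Q₀ = 2.464 vs Keq = 0.001068 ⇒ Q>K, reverse
Step 1:
                    C           L
  init        0.06885      0.4119
  Δ            0.1975      -0.395
  eq           0.2664     0.01687
  solve Keq expr → x = -0.1975; check Q = 0.001068
Then remove 0.07531 M of C.
Step 2:
                    C           L
  init         0.1911     0.01687
  Δ          0.001267   -0.002535
  eq           0.1923     0.01433
  solve Keq expr → x = -0.001267; check Q = 0.001068

x = -0.001267 M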